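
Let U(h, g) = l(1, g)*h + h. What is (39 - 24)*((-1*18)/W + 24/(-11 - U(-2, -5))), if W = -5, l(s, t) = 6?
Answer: 174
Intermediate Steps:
U(h, g) = 7*h (U(h, g) = 6*h + h = 7*h)
(39 - 24)*((-1*18)/W + 24/(-11 - U(-2, -5))) = (39 - 24)*(-1*18/(-5) + 24/(-11 - 7*(-2))) = 15*(-18*(-⅕) + 24/(-11 - 1*(-14))) = 15*(18/5 + 24/(-11 + 14)) = 15*(18/5 + 24/3) = 15*(18/5 + 24*(⅓)) = 15*(18/5 + 8) = 15*(58/5) = 174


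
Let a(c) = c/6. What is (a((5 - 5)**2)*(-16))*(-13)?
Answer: 0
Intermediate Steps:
a(c) = c/6 (a(c) = c*(1/6) = c/6)
(a((5 - 5)**2)*(-16))*(-13) = (((5 - 5)**2/6)*(-16))*(-13) = (((1/6)*0**2)*(-16))*(-13) = (((1/6)*0)*(-16))*(-13) = (0*(-16))*(-13) = 0*(-13) = 0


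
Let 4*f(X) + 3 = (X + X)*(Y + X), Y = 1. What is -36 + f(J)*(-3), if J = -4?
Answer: -207/4 ≈ -51.750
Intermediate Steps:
f(X) = -¾ + X*(1 + X)/2 (f(X) = -¾ + ((X + X)*(1 + X))/4 = -¾ + ((2*X)*(1 + X))/4 = -¾ + (2*X*(1 + X))/4 = -¾ + X*(1 + X)/2)
-36 + f(J)*(-3) = -36 + (-¾ + (½)*(-4) + (½)*(-4)²)*(-3) = -36 + (-¾ - 2 + (½)*16)*(-3) = -36 + (-¾ - 2 + 8)*(-3) = -36 + (21/4)*(-3) = -36 - 63/4 = -207/4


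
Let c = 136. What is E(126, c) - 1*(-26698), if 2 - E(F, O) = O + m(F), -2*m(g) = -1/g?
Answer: 6694127/252 ≈ 26564.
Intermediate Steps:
m(g) = 1/(2*g) (m(g) = -(-1)/(2*g) = 1/(2*g))
E(F, O) = 2 - O - 1/(2*F) (E(F, O) = 2 - (O + 1/(2*F)) = 2 + (-O - 1/(2*F)) = 2 - O - 1/(2*F))
E(126, c) - 1*(-26698) = (2 - 1*136 - 1/2/126) - 1*(-26698) = (2 - 136 - 1/2*1/126) + 26698 = (2 - 136 - 1/252) + 26698 = -33769/252 + 26698 = 6694127/252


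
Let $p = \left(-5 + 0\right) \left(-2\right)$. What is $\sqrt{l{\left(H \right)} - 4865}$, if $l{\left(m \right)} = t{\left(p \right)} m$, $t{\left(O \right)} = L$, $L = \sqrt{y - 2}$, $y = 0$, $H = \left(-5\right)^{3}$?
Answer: $\sqrt{-4865 - 125 i \sqrt{2}} \approx 1.267 - 69.761 i$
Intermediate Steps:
$H = -125$
$L = i \sqrt{2}$ ($L = \sqrt{0 - 2} = \sqrt{-2} = i \sqrt{2} \approx 1.4142 i$)
$p = 10$ ($p = \left(-5\right) \left(-2\right) = 10$)
$t{\left(O \right)} = i \sqrt{2}$
$l{\left(m \right)} = i m \sqrt{2}$ ($l{\left(m \right)} = i \sqrt{2} m = i m \sqrt{2}$)
$\sqrt{l{\left(H \right)} - 4865} = \sqrt{i \left(-125\right) \sqrt{2} - 4865} = \sqrt{- 125 i \sqrt{2} - 4865} = \sqrt{-4865 - 125 i \sqrt{2}}$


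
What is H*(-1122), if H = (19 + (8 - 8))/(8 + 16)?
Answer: -3553/4 ≈ -888.25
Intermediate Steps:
H = 19/24 (H = (19 + 0)/24 = 19*(1/24) = 19/24 ≈ 0.79167)
H*(-1122) = (19/24)*(-1122) = -3553/4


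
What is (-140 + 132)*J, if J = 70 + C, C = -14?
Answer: -448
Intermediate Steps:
J = 56 (J = 70 - 14 = 56)
(-140 + 132)*J = (-140 + 132)*56 = -8*56 = -448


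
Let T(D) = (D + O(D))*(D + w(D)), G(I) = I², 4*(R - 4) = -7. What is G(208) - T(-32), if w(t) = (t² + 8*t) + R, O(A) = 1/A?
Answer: 8564617/128 ≈ 66911.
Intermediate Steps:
R = 9/4 (R = 4 + (¼)*(-7) = 4 - 7/4 = 9/4 ≈ 2.2500)
w(t) = 9/4 + t² + 8*t (w(t) = (t² + 8*t) + 9/4 = 9/4 + t² + 8*t)
T(D) = (D + 1/D)*(9/4 + D² + 9*D) (T(D) = (D + 1/D)*(D + (9/4 + D² + 8*D)) = (D + 1/D)*(9/4 + D² + 9*D))
G(208) - T(-32) = 208² - (9 + (-32)³ + 9*(-32)² + (9/4)/(-32) + (13/4)*(-32)) = 43264 - (9 - 32768 + 9*1024 + (9/4)*(-1/32) - 104) = 43264 - (9 - 32768 + 9216 - 9/128 - 104) = 43264 - 1*(-3026825/128) = 43264 + 3026825/128 = 8564617/128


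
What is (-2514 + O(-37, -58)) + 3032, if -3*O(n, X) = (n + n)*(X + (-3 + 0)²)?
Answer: -2072/3 ≈ -690.67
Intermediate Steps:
O(n, X) = -2*n*(9 + X)/3 (O(n, X) = -(n + n)*(X + (-3 + 0)²)/3 = -2*n*(X + (-3)²)/3 = -2*n*(X + 9)/3 = -2*n*(9 + X)/3)
(-2514 + O(-37, -58)) + 3032 = (-2514 - ⅔*(-37)*(9 - 58)) + 3032 = (-2514 - ⅔*(-37)*(-49)) + 3032 = (-2514 - 3626/3) + 3032 = -11168/3 + 3032 = -2072/3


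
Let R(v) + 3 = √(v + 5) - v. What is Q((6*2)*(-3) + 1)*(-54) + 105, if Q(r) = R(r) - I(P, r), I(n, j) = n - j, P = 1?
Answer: 321 - 54*I*√30 ≈ 321.0 - 295.77*I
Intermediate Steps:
R(v) = -3 + √(5 + v) - v (R(v) = -3 + (√(v + 5) - v) = -3 + (√(5 + v) - v) = -3 + √(5 + v) - v)
Q(r) = -4 + √(5 + r) (Q(r) = (-3 + √(5 + r) - r) - (1 - r) = (-3 + √(5 + r) - r) + (-1 + r) = -4 + √(5 + r))
Q((6*2)*(-3) + 1)*(-54) + 105 = (-4 + √(5 + ((6*2)*(-3) + 1)))*(-54) + 105 = (-4 + √(5 + (12*(-3) + 1)))*(-54) + 105 = (-4 + √(5 + (-36 + 1)))*(-54) + 105 = (-4 + √(5 - 35))*(-54) + 105 = (-4 + √(-30))*(-54) + 105 = (-4 + I*√30)*(-54) + 105 = (216 - 54*I*√30) + 105 = 321 - 54*I*√30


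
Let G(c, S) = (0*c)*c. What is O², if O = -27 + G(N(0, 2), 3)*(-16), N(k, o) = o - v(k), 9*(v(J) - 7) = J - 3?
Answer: 729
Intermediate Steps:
v(J) = 20/3 + J/9 (v(J) = 7 + (J - 3)/9 = 7 + (-3 + J)/9 = 7 + (-⅓ + J/9) = 20/3 + J/9)
N(k, o) = -20/3 + o - k/9 (N(k, o) = o - (20/3 + k/9) = o + (-20/3 - k/9) = -20/3 + o - k/9)
G(c, S) = 0 (G(c, S) = 0*c = 0)
O = -27 (O = -27 + 0*(-16) = -27 + 0 = -27)
O² = (-27)² = 729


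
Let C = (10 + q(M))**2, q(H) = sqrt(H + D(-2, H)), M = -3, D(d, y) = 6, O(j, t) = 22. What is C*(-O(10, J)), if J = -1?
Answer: -2266 - 440*sqrt(3) ≈ -3028.1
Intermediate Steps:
q(H) = sqrt(6 + H) (q(H) = sqrt(H + 6) = sqrt(6 + H))
C = (10 + sqrt(3))**2 (C = (10 + sqrt(6 - 3))**2 = (10 + sqrt(3))**2 ≈ 137.64)
C*(-O(10, J)) = (10 + sqrt(3))**2*(-1*22) = (10 + sqrt(3))**2*(-22) = -22*(10 + sqrt(3))**2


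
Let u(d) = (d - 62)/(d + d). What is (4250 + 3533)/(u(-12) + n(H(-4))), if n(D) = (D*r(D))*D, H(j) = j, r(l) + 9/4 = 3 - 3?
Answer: -93396/395 ≈ -236.45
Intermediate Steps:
r(l) = -9/4 (r(l) = -9/4 + (3 - 3) = -9/4 + 0 = -9/4)
u(d) = (-62 + d)/(2*d) (u(d) = (-62 + d)/((2*d)) = (-62 + d)*(1/(2*d)) = (-62 + d)/(2*d))
n(D) = -9*D**2/4 (n(D) = (D*(-9/4))*D = (-9*D/4)*D = -9*D**2/4)
(4250 + 3533)/(u(-12) + n(H(-4))) = (4250 + 3533)/((1/2)*(-62 - 12)/(-12) - 9/4*(-4)**2) = 7783/((1/2)*(-1/12)*(-74) - 9/4*16) = 7783/(37/12 - 36) = 7783/(-395/12) = 7783*(-12/395) = -93396/395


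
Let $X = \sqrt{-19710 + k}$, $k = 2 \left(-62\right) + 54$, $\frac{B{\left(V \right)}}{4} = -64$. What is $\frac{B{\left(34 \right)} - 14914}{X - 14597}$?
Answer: $\frac{221436490}{213092189} + \frac{30340 i \sqrt{4945}}{213092189} \approx 1.0392 + 0.010012 i$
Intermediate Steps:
$B{\left(V \right)} = -256$ ($B{\left(V \right)} = 4 \left(-64\right) = -256$)
$k = -70$ ($k = -124 + 54 = -70$)
$X = 2 i \sqrt{4945}$ ($X = \sqrt{-19710 - 70} = \sqrt{-19780} = 2 i \sqrt{4945} \approx 140.64 i$)
$\frac{B{\left(34 \right)} - 14914}{X - 14597} = \frac{-256 - 14914}{2 i \sqrt{4945} - 14597} = - \frac{15170}{-14597 + 2 i \sqrt{4945}}$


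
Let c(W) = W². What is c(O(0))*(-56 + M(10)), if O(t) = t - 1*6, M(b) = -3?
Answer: -2124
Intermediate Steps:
O(t) = -6 + t (O(t) = t - 6 = -6 + t)
c(O(0))*(-56 + M(10)) = (-6 + 0)²*(-56 - 3) = (-6)²*(-59) = 36*(-59) = -2124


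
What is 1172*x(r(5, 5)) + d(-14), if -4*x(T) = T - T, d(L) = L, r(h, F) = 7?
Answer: -14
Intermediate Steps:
x(T) = 0 (x(T) = -(T - T)/4 = -¼*0 = 0)
1172*x(r(5, 5)) + d(-14) = 1172*0 - 14 = 0 - 14 = -14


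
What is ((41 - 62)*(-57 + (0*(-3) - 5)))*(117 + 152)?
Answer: 350238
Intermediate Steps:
((41 - 62)*(-57 + (0*(-3) - 5)))*(117 + 152) = -21*(-57 + (0 - 5))*269 = -21*(-57 - 5)*269 = -21*(-62)*269 = 1302*269 = 350238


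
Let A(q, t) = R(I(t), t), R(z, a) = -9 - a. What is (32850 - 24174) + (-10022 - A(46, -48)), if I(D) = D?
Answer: -1385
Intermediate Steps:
A(q, t) = -9 - t
(32850 - 24174) + (-10022 - A(46, -48)) = (32850 - 24174) + (-10022 - (-9 - 1*(-48))) = 8676 + (-10022 - (-9 + 48)) = 8676 + (-10022 - 1*39) = 8676 + (-10022 - 39) = 8676 - 10061 = -1385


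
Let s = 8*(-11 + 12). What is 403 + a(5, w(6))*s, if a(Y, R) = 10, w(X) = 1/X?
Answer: 483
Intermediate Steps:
s = 8 (s = 8*1 = 8)
403 + a(5, w(6))*s = 403 + 10*8 = 403 + 80 = 483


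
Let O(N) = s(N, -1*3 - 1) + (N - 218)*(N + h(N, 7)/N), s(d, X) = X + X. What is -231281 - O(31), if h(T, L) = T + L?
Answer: -6982650/31 ≈ -2.2525e+5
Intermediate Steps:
s(d, X) = 2*X
h(T, L) = L + T
O(N) = -8 + (-218 + N)*(N + (7 + N)/N) (O(N) = 2*(-1*3 - 1) + (N - 218)*(N + (7 + N)/N) = 2*(-3 - 1) + (-218 + N)*(N + (7 + N)/N) = 2*(-4) + (-218 + N)*(N + (7 + N)/N) = -8 + (-218 + N)*(N + (7 + N)/N))
-231281 - O(31) = -231281 - (-219 + 31**2 - 1526/31 - 217*31) = -231281 - (-219 + 961 - 1526*1/31 - 6727) = -231281 - (-219 + 961 - 1526/31 - 6727) = -231281 - 1*(-187061/31) = -231281 + 187061/31 = -6982650/31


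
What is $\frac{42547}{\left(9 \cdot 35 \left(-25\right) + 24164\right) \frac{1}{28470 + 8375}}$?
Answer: $\frac{1567644215}{16289} \approx 96240.0$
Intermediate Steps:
$\frac{42547}{\left(9 \cdot 35 \left(-25\right) + 24164\right) \frac{1}{28470 + 8375}} = \frac{42547}{\left(315 \left(-25\right) + 24164\right) \frac{1}{36845}} = \frac{42547}{\left(-7875 + 24164\right) \frac{1}{36845}} = \frac{42547}{16289 \cdot \frac{1}{36845}} = \frac{42547}{\frac{16289}{36845}} = 42547 \cdot \frac{36845}{16289} = \frac{1567644215}{16289}$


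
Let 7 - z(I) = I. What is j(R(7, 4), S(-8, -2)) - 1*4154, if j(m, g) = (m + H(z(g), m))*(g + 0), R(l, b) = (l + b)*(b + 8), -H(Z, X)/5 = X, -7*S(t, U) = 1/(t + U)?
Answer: -145654/35 ≈ -4161.5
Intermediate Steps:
z(I) = 7 - I
S(t, U) = -1/(7*(U + t)) (S(t, U) = -1/(7*(t + U)) = -1/(7*(U + t)))
H(Z, X) = -5*X
R(l, b) = (8 + b)*(b + l) (R(l, b) = (b + l)*(8 + b) = (8 + b)*(b + l))
j(m, g) = -4*g*m (j(m, g) = (m - 5*m)*(g + 0) = (-4*m)*g = -4*g*m)
j(R(7, 4), S(-8, -2)) - 1*4154 = -4*(-1/(7*(-2) + 7*(-8)))*(4**2 + 8*4 + 8*7 + 4*7) - 1*4154 = -4*(-1/(-14 - 56))*(16 + 32 + 56 + 28) - 4154 = -4*(-1/(-70))*132 - 4154 = -4*(-1*(-1/70))*132 - 4154 = -4*1/70*132 - 4154 = -264/35 - 4154 = -145654/35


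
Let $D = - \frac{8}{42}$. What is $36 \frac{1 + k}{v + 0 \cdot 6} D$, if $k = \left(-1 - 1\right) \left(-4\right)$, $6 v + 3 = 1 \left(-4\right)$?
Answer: $\frac{2592}{49} \approx 52.898$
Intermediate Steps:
$v = - \frac{7}{6}$ ($v = - \frac{1}{2} + \frac{1 \left(-4\right)}{6} = - \frac{1}{2} + \frac{1}{6} \left(-4\right) = - \frac{1}{2} - \frac{2}{3} = - \frac{7}{6} \approx -1.1667$)
$D = - \frac{4}{21}$ ($D = \left(-8\right) \frac{1}{42} = - \frac{4}{21} \approx -0.19048$)
$k = 8$ ($k = \left(-2\right) \left(-4\right) = 8$)
$36 \frac{1 + k}{v + 0 \cdot 6} D = 36 \frac{1 + 8}{- \frac{7}{6} + 0 \cdot 6} \left(- \frac{4}{21}\right) = 36 \frac{9}{- \frac{7}{6} + 0} \left(- \frac{4}{21}\right) = 36 \frac{9}{- \frac{7}{6}} \left(- \frac{4}{21}\right) = 36 \cdot 9 \left(- \frac{6}{7}\right) \left(- \frac{4}{21}\right) = 36 \left(- \frac{54}{7}\right) \left(- \frac{4}{21}\right) = \left(- \frac{1944}{7}\right) \left(- \frac{4}{21}\right) = \frac{2592}{49}$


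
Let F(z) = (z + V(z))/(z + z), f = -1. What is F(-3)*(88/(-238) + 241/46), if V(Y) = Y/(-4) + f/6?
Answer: 257665/131376 ≈ 1.9613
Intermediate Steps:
V(Y) = -⅙ - Y/4 (V(Y) = Y/(-4) - 1/6 = Y*(-¼) - 1*⅙ = -Y/4 - ⅙ = -⅙ - Y/4)
F(z) = (-⅙ + 3*z/4)/(2*z) (F(z) = (z + (-⅙ - z/4))/(z + z) = (-⅙ + 3*z/4)/((2*z)) = (-⅙ + 3*z/4)*(1/(2*z)) = (-⅙ + 3*z/4)/(2*z))
F(-3)*(88/(-238) + 241/46) = ((1/24)*(-2 + 9*(-3))/(-3))*(88/(-238) + 241/46) = ((1/24)*(-⅓)*(-2 - 27))*(88*(-1/238) + 241*(1/46)) = ((1/24)*(-⅓)*(-29))*(-44/119 + 241/46) = (29/72)*(26655/5474) = 257665/131376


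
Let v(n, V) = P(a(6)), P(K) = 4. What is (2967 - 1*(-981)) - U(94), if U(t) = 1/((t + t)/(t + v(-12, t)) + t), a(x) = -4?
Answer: 18555551/4700 ≈ 3948.0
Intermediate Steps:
v(n, V) = 4
U(t) = 1/(t + 2*t/(4 + t)) (U(t) = 1/((t + t)/(t + 4) + t) = 1/((2*t)/(4 + t) + t) = 1/(2*t/(4 + t) + t) = 1/(t + 2*t/(4 + t)))
(2967 - 1*(-981)) - U(94) = (2967 - 1*(-981)) - (4 + 94)/(94*(6 + 94)) = (2967 + 981) - 98/(94*100) = 3948 - 98/(94*100) = 3948 - 1*49/4700 = 3948 - 49/4700 = 18555551/4700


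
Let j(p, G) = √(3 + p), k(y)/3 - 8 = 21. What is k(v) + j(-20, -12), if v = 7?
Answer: 87 + I*√17 ≈ 87.0 + 4.1231*I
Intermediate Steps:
k(y) = 87 (k(y) = 24 + 3*21 = 24 + 63 = 87)
k(v) + j(-20, -12) = 87 + √(3 - 20) = 87 + √(-17) = 87 + I*√17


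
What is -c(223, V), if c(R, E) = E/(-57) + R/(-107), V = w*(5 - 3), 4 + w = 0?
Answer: 11855/6099 ≈ 1.9438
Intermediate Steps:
w = -4 (w = -4 + 0 = -4)
V = -8 (V = -4*(5 - 3) = -4*2 = -8)
c(R, E) = -E/57 - R/107 (c(R, E) = E*(-1/57) + R*(-1/107) = -E/57 - R/107)
-c(223, V) = -(-1/57*(-8) - 1/107*223) = -(8/57 - 223/107) = -1*(-11855/6099) = 11855/6099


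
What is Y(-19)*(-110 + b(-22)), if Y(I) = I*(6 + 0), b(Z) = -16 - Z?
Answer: 11856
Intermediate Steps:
Y(I) = 6*I (Y(I) = I*6 = 6*I)
Y(-19)*(-110 + b(-22)) = (6*(-19))*(-110 + (-16 - 1*(-22))) = -114*(-110 + (-16 + 22)) = -114*(-110 + 6) = -114*(-104) = 11856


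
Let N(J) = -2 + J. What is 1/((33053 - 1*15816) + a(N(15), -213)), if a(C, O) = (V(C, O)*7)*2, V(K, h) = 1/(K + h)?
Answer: 100/1723693 ≈ 5.8015e-5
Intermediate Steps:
a(C, O) = 14/(C + O) (a(C, O) = (7/(C + O))*2 = 14/(C + O))
1/((33053 - 1*15816) + a(N(15), -213)) = 1/((33053 - 1*15816) + 14/((-2 + 15) - 213)) = 1/((33053 - 15816) + 14/(13 - 213)) = 1/(17237 + 14/(-200)) = 1/(17237 + 14*(-1/200)) = 1/(17237 - 7/100) = 1/(1723693/100) = 100/1723693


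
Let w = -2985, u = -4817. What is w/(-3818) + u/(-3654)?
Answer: 7324624/3487743 ≈ 2.1001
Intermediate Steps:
w/(-3818) + u/(-3654) = -2985/(-3818) - 4817/(-3654) = -2985*(-1/3818) - 4817*(-1/3654) = 2985/3818 + 4817/3654 = 7324624/3487743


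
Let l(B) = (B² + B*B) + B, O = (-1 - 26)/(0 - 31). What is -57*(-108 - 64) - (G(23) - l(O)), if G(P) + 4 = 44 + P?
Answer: 9363396/961 ≈ 9743.4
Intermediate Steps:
G(P) = 40 + P (G(P) = -4 + (44 + P) = 40 + P)
O = 27/31 (O = -27/(-31) = -27*(-1/31) = 27/31 ≈ 0.87097)
l(B) = B + 2*B² (l(B) = (B² + B²) + B = 2*B² + B = B + 2*B²)
-57*(-108 - 64) - (G(23) - l(O)) = -57*(-108 - 64) - ((40 + 23) - 27*(1 + 2*(27/31))/31) = -57*(-172) - (63 - 27*(1 + 54/31)/31) = 9804 - (63 - 27*85/(31*31)) = 9804 - (63 - 1*2295/961) = 9804 - (63 - 2295/961) = 9804 - 1*58248/961 = 9804 - 58248/961 = 9363396/961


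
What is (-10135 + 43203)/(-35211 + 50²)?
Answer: -4724/4673 ≈ -1.0109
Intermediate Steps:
(-10135 + 43203)/(-35211 + 50²) = 33068/(-35211 + 2500) = 33068/(-32711) = 33068*(-1/32711) = -4724/4673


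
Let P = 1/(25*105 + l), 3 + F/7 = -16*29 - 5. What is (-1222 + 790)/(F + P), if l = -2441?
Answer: 26496/202645 ≈ 0.13075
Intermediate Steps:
F = -3304 (F = -21 + 7*(-16*29 - 5) = -21 + 7*(-464 - 5) = -21 + 7*(-469) = -21 - 3283 = -3304)
P = 1/184 (P = 1/(25*105 - 2441) = 1/(2625 - 2441) = 1/184 ≈ 0.0054348)
(-1222 + 790)/(F + P) = (-1222 + 790)/(-3304 + 1/184) = -432/(-607935/184) = -432*(-184/607935) = 26496/202645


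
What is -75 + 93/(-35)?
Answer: -2718/35 ≈ -77.657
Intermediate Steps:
-75 + 93/(-35) = -75 + 93*(-1/35) = -75 - 93/35 = -2718/35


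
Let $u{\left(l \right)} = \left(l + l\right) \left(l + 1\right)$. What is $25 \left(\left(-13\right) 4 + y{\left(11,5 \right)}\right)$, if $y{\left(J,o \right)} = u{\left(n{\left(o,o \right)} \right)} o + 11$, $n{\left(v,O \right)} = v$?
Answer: $6475$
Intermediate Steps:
$u{\left(l \right)} = 2 l \left(1 + l\right)$
$y{\left(J,o \right)} = 11 + 2 o^{2} \left(1 + o\right)$ ($y{\left(J,o \right)} = 2 o \left(1 + o\right) o + 11 = 2 o^{2} \left(1 + o\right) + 11 = 11 + 2 o^{2} \left(1 + o\right)$)
$25 \left(\left(-13\right) 4 + y{\left(11,5 \right)}\right) = 25 \left(\left(-13\right) 4 + \left(11 + 2 \cdot 5^{2} \left(1 + 5\right)\right)\right) = 25 \left(-52 + \left(11 + 2 \cdot 25 \cdot 6\right)\right) = 25 \left(-52 + \left(11 + 300\right)\right) = 25 \left(-52 + 311\right) = 25 \cdot 259 = 6475$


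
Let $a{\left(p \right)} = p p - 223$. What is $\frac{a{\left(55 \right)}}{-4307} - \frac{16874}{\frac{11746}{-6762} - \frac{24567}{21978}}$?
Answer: $\frac{85711264530414}{14502818969} \approx 5910.0$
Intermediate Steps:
$a{\left(p \right)} = -223 + p^{2}$ ($a{\left(p \right)} = p^{2} - 223 = -223 + p^{2}$)
$\frac{a{\left(55 \right)}}{-4307} - \frac{16874}{\frac{11746}{-6762} - \frac{24567}{21978}} = \frac{-223 + 55^{2}}{-4307} - \frac{16874}{\frac{11746}{-6762} - \frac{24567}{21978}} = \left(-223 + 3025\right) \left(- \frac{1}{4307}\right) - \frac{16874}{11746 \left(- \frac{1}{6762}\right) - \frac{8189}{7326}} = 2802 \left(- \frac{1}{4307}\right) - \frac{16874}{- \frac{839}{483} - \frac{8189}{7326}} = - \frac{2802}{4307} - \frac{16874}{- \frac{3367267}{1179486}} = - \frac{2802}{4307} - - \frac{19902646764}{3367267} = - \frac{2802}{4307} + \frac{19902646764}{3367267} = \frac{85711264530414}{14502818969}$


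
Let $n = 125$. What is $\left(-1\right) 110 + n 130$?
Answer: $16140$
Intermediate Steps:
$\left(-1\right) 110 + n 130 = \left(-1\right) 110 + 125 \cdot 130 = -110 + 16250 = 16140$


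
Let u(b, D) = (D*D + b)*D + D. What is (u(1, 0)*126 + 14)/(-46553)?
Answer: -14/46553 ≈ -0.00030073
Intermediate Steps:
u(b, D) = D + D*(b + D²) (u(b, D) = (D² + b)*D + D = (b + D²)*D + D = D*(b + D²) + D = D + D*(b + D²))
(u(1, 0)*126 + 14)/(-46553) = ((0*(1 + 1 + 0²))*126 + 14)/(-46553) = ((0*(1 + 1 + 0))*126 + 14)*(-1/46553) = ((0*2)*126 + 14)*(-1/46553) = (0*126 + 14)*(-1/46553) = (0 + 14)*(-1/46553) = 14*(-1/46553) = -14/46553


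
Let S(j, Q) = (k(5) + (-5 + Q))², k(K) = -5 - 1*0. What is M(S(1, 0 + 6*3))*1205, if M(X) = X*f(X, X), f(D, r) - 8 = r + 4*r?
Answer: 25295360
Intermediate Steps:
k(K) = -5 (k(K) = -5 + 0 = -5)
f(D, r) = 8 + 5*r (f(D, r) = 8 + (r + 4*r) = 8 + 5*r)
S(j, Q) = (-10 + Q)² (S(j, Q) = (-5 + (-5 + Q))² = (-10 + Q)²)
M(X) = X*(8 + 5*X)
M(S(1, 0 + 6*3))*1205 = ((-10 + (0 + 6*3))²*(8 + 5*(-10 + (0 + 6*3))²))*1205 = ((-10 + (0 + 18))²*(8 + 5*(-10 + (0 + 18))²))*1205 = ((-10 + 18)²*(8 + 5*(-10 + 18)²))*1205 = (8²*(8 + 5*8²))*1205 = (64*(8 + 5*64))*1205 = (64*(8 + 320))*1205 = (64*328)*1205 = 20992*1205 = 25295360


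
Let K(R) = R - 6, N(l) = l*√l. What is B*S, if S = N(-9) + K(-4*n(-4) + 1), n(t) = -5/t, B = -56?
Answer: 560 + 1512*I ≈ 560.0 + 1512.0*I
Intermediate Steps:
N(l) = l^(3/2)
K(R) = -6 + R
S = -10 - 27*I (S = (-9)^(3/2) + (-6 + (-(-20)/(-4) + 1)) = -27*I + (-6 + (-(-20)*(-1)/4 + 1)) = -27*I + (-6 + (-4*5/4 + 1)) = -27*I + (-6 + (-5 + 1)) = -27*I + (-6 - 4) = -27*I - 10 = -10 - 27*I ≈ -10.0 - 27.0*I)
B*S = -56*(-10 - 27*I) = 560 + 1512*I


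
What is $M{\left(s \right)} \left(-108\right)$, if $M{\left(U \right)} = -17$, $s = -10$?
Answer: $1836$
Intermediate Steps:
$M{\left(s \right)} \left(-108\right) = \left(-17\right) \left(-108\right) = 1836$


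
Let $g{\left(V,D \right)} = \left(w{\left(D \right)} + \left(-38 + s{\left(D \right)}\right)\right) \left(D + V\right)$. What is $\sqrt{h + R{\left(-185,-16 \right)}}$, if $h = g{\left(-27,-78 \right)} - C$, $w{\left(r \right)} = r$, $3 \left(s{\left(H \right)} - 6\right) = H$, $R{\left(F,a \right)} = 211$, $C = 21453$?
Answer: $59 i \sqrt{2} \approx 83.439 i$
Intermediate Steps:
$s{\left(H \right)} = 6 + \frac{H}{3}$
$g{\left(V,D \right)} = \left(-32 + \frac{4 D}{3}\right) \left(D + V\right)$ ($g{\left(V,D \right)} = \left(D + \left(-38 + \left(6 + \frac{D}{3}\right)\right)\right) \left(D + V\right) = \left(D + \left(-32 + \frac{D}{3}\right)\right) \left(D + V\right) = \left(-32 + \frac{4 D}{3}\right) \left(D + V\right)$)
$h = -7173$ ($h = \left(\left(-32\right) \left(-78\right) - -864 + \frac{4 \left(-78\right)^{2}}{3} + \frac{4}{3} \left(-78\right) \left(-27\right)\right) - 21453 = \left(2496 + 864 + \frac{4}{3} \cdot 6084 + 2808\right) - 21453 = \left(2496 + 864 + 8112 + 2808\right) - 21453 = 14280 - 21453 = -7173$)
$\sqrt{h + R{\left(-185,-16 \right)}} = \sqrt{-7173 + 211} = \sqrt{-6962} = 59 i \sqrt{2}$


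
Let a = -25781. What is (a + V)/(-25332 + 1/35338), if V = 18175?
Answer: 268780828/895182215 ≈ 0.30025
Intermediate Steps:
(a + V)/(-25332 + 1/35338) = (-25781 + 18175)/(-25332 + 1/35338) = -7606/(-25332 + 1/35338) = -7606/(-895182215/35338) = -7606*(-35338/895182215) = 268780828/895182215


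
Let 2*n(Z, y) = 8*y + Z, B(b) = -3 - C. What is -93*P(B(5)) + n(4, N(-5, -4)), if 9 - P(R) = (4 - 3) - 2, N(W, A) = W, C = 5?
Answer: -948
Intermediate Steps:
B(b) = -8 (B(b) = -3 - 1*5 = -3 - 5 = -8)
P(R) = 10 (P(R) = 9 - ((4 - 3) - 2) = 9 - (1 - 2) = 9 - 1*(-1) = 9 + 1 = 10)
n(Z, y) = Z/2 + 4*y (n(Z, y) = (8*y + Z)/2 = (Z + 8*y)/2 = Z/2 + 4*y)
-93*P(B(5)) + n(4, N(-5, -4)) = -93*10 + ((1/2)*4 + 4*(-5)) = -930 + (2 - 20) = -930 - 18 = -948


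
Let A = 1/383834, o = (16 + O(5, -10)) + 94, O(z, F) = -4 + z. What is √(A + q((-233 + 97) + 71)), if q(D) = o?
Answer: 5*√654138730982/383834 ≈ 10.536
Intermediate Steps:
o = 111 (o = (16 + (-4 + 5)) + 94 = (16 + 1) + 94 = 17 + 94 = 111)
A = 1/383834 ≈ 2.6053e-6
q(D) = 111
√(A + q((-233 + 97) + 71)) = √(1/383834 + 111) = √(42605575/383834) = 5*√654138730982/383834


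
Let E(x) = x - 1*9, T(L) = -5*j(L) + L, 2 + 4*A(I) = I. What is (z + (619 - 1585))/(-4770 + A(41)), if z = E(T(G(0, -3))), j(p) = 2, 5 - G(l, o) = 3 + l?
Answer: 3932/19041 ≈ 0.20650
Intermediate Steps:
A(I) = -½ + I/4
G(l, o) = 2 - l (G(l, o) = 5 - (3 + l) = 5 + (-3 - l) = 2 - l)
T(L) = -10 + L (T(L) = -5*2 + L = -10 + L)
E(x) = -9 + x (E(x) = x - 9 = -9 + x)
z = -17 (z = -9 + (-10 + (2 - 1*0)) = -9 + (-10 + (2 + 0)) = -9 + (-10 + 2) = -9 - 8 = -17)
(z + (619 - 1585))/(-4770 + A(41)) = (-17 + (619 - 1585))/(-4770 + (-½ + (¼)*41)) = (-17 - 966)/(-4770 + (-½ + 41/4)) = -983/(-4770 + 39/4) = -983/(-19041/4) = -983*(-4/19041) = 3932/19041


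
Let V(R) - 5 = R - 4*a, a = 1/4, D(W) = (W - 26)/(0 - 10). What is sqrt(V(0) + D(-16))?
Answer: sqrt(205)/5 ≈ 2.8636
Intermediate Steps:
D(W) = 13/5 - W/10 (D(W) = (-26 + W)/(-10) = (-26 + W)*(-1/10) = 13/5 - W/10)
a = 1/4 ≈ 0.25000
V(R) = 4 + R (V(R) = 5 + (R - 4*1/4) = 5 + (R - 1) = 5 + (-1 + R) = 4 + R)
sqrt(V(0) + D(-16)) = sqrt((4 + 0) + (13/5 - 1/10*(-16))) = sqrt(4 + (13/5 + 8/5)) = sqrt(4 + 21/5) = sqrt(41/5) = sqrt(205)/5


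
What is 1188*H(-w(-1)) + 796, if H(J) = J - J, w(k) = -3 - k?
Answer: 796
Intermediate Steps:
H(J) = 0
1188*H(-w(-1)) + 796 = 1188*0 + 796 = 0 + 796 = 796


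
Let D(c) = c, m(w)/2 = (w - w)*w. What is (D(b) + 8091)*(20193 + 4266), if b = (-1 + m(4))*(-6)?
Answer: 198044523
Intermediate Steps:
m(w) = 0 (m(w) = 2*((w - w)*w) = 2*(0*w) = 2*0 = 0)
b = 6 (b = (-1 + 0)*(-6) = -1*(-6) = 6)
(D(b) + 8091)*(20193 + 4266) = (6 + 8091)*(20193 + 4266) = 8097*24459 = 198044523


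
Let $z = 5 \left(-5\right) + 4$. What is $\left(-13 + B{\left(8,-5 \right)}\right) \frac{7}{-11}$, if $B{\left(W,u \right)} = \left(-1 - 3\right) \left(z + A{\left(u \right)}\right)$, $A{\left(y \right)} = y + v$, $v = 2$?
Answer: $- \frac{581}{11} \approx -52.818$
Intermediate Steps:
$A{\left(y \right)} = 2 + y$ ($A{\left(y \right)} = y + 2 = 2 + y$)
$z = -21$ ($z = -25 + 4 = -21$)
$B{\left(W,u \right)} = 76 - 4 u$ ($B{\left(W,u \right)} = \left(-1 - 3\right) \left(-21 + \left(2 + u\right)\right) = - 4 \left(-19 + u\right) = 76 - 4 u$)
$\left(-13 + B{\left(8,-5 \right)}\right) \frac{7}{-11} = \left(-13 + \left(76 - -20\right)\right) \frac{7}{-11} = \left(-13 + \left(76 + 20\right)\right) 7 \left(- \frac{1}{11}\right) = \left(-13 + 96\right) \left(- \frac{7}{11}\right) = 83 \left(- \frac{7}{11}\right) = - \frac{581}{11}$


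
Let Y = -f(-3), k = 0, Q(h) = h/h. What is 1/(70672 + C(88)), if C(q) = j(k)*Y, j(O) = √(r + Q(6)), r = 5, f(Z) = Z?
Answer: 35336/2497265765 - 3*√6/4994531530 ≈ 1.4148e-5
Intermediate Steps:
Q(h) = 1
j(O) = √6 (j(O) = √(5 + 1) = √6)
Y = 3 (Y = -1*(-3) = 3)
C(q) = 3*√6 (C(q) = √6*3 = 3*√6)
1/(70672 + C(88)) = 1/(70672 + 3*√6)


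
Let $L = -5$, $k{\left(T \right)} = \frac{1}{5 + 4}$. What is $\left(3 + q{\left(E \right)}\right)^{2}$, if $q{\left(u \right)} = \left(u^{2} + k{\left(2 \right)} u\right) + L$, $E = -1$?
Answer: $\frac{100}{81} \approx 1.2346$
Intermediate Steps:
$k{\left(T \right)} = \frac{1}{9}$
$q{\left(u \right)} = -5 + u^{2} + \frac{u}{9}$ ($q{\left(u \right)} = \left(u^{2} + \frac{u}{9}\right) - 5 = -5 + u^{2} + \frac{u}{9}$)
$\left(3 + q{\left(E \right)}\right)^{2} = \left(3 + \left(-5 + \left(-1\right)^{2} + \frac{1}{9} \left(-1\right)\right)\right)^{2} = \left(3 - \frac{37}{9}\right)^{2} = \left(- \frac{10}{9}\right)^{2} = \frac{100}{81}$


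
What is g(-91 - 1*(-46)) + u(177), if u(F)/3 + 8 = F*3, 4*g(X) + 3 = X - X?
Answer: 6273/4 ≈ 1568.3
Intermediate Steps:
g(X) = -3/4 (g(X) = -3/4 + (X - X)/4 = -3/4 + (1/4)*0 = -3/4 + 0 = -3/4)
u(F) = -24 + 9*F (u(F) = -24 + 3*(F*3) = -24 + 3*(3*F) = -24 + 9*F)
g(-91 - 1*(-46)) + u(177) = -3/4 + (-24 + 9*177) = -3/4 + (-24 + 1593) = -3/4 + 1569 = 6273/4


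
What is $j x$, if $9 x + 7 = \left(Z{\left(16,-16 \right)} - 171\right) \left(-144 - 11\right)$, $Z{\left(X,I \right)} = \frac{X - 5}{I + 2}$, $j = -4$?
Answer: $- \frac{745354}{63} \approx -11831.0$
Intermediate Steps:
$Z{\left(X,I \right)} = \frac{-5 + X}{2 + I}$
$x = \frac{372677}{126}$ ($x = - \frac{7}{9} + \frac{\left(\frac{-5 + 16}{2 - 16} - 171\right) \left(-144 - 11\right)}{9} = - \frac{7}{9} + \frac{\left(\frac{1}{-14} \cdot 11 - 171\right) \left(-155\right)}{9} = - \frac{7}{9} + \frac{\left(\left(- \frac{1}{14}\right) 11 - 171\right) \left(-155\right)}{9} = - \frac{7}{9} + \frac{\left(- \frac{11}{14} - 171\right) \left(-155\right)}{9} = - \frac{7}{9} + \frac{\left(- \frac{2405}{14}\right) \left(-155\right)}{9} = - \frac{7}{9} + \frac{1}{9} \cdot \frac{372775}{14} = - \frac{7}{9} + \frac{372775}{126} = \frac{372677}{126} \approx 2957.8$)
$j x = \left(-4\right) \frac{372677}{126} = - \frac{745354}{63}$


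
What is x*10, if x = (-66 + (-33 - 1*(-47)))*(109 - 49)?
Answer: -31200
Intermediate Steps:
x = -3120 (x = (-66 + (-33 + 47))*60 = (-66 + 14)*60 = -52*60 = -3120)
x*10 = -3120*10 = -31200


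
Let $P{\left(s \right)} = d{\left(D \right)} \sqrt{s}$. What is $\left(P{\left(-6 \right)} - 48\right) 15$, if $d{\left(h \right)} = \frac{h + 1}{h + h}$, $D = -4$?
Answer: $-720 + \frac{45 i \sqrt{6}}{8} \approx -720.0 + 13.778 i$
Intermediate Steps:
$d{\left(h \right)} = \frac{1 + h}{2 h}$
$P{\left(s \right)} = \frac{3 \sqrt{s}}{8}$ ($P{\left(s \right)} = \frac{1 - 4}{2 \left(-4\right)} \sqrt{s} = \frac{1}{2} \left(- \frac{1}{4}\right) \left(-3\right) \sqrt{s} = \frac{3 \sqrt{s}}{8}$)
$\left(P{\left(-6 \right)} - 48\right) 15 = \left(\frac{3 \sqrt{-6}}{8} - 48\right) 15 = \left(\frac{3 i \sqrt{6}}{8} - 48\right) 15 = \left(-48 + \frac{3 i \sqrt{6}}{8}\right) 15 = -720 + \frac{45 i \sqrt{6}}{8}$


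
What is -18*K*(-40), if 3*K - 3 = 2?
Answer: 1200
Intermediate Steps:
K = 5/3 (K = 1 + (1/3)*2 = 1 + 2/3 = 5/3 ≈ 1.6667)
-18*K*(-40) = -18*5/3*(-40) = -30*(-40) = 1200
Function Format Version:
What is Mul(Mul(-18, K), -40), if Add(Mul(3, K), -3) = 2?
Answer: 1200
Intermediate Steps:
K = Rational(5, 3) (K = Add(1, Mul(Rational(1, 3), 2)) = Add(1, Rational(2, 3)) = Rational(5, 3) ≈ 1.6667)
Mul(Mul(-18, K), -40) = Mul(Mul(-18, Rational(5, 3)), -40) = Mul(-30, -40) = 1200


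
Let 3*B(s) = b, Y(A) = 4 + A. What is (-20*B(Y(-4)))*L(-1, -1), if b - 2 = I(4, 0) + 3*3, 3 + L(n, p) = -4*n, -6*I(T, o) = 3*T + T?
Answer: -500/9 ≈ -55.556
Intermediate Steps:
I(T, o) = -2*T/3 (I(T, o) = -(3*T + T)/6 = -2*T/3)
L(n, p) = -3 - 4*n
b = 25/3 (b = 2 + (-⅔*4 + 3*3) = 2 + (-8/3 + 9) = 2 + 19/3 = 25/3 ≈ 8.3333)
B(s) = 25/9 (B(s) = (⅓)*(25/3) = 25/9)
(-20*B(Y(-4)))*L(-1, -1) = (-20*25/9)*(-3 - 4*(-1)) = -500*(-3 + 4)/9 = -500/9*1 = -500/9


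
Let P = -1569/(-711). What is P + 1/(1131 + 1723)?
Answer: 1492879/676398 ≈ 2.2071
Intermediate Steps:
P = 523/237 (P = -1569*(-1/711) = 523/237 ≈ 2.2067)
P + 1/(1131 + 1723) = 523/237 + 1/(1131 + 1723) = 523/237 + 1/2854 = 1492879/676398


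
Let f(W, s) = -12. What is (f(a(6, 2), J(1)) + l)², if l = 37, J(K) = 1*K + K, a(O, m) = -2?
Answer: 625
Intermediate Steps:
J(K) = 2*K (J(K) = K + K = 2*K)
(f(a(6, 2), J(1)) + l)² = (-12 + 37)² = 25² = 625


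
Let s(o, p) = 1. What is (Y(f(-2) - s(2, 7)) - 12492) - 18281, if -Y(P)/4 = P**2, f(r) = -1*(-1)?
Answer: -30773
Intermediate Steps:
f(r) = 1
Y(P) = -4*P**2
(Y(f(-2) - s(2, 7)) - 12492) - 18281 = (-4*(1 - 1*1)**2 - 12492) - 18281 = (-4*(1 - 1)**2 - 12492) - 18281 = (-4*0**2 - 12492) - 18281 = (-4*0 - 12492) - 18281 = (0 - 12492) - 18281 = -12492 - 18281 = -30773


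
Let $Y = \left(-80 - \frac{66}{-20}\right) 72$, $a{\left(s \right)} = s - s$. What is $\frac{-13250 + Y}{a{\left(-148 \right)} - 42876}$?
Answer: $\frac{46931}{107190} \approx 0.43783$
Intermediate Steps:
$a{\left(s \right)} = 0$
$Y = - \frac{27612}{5}$ ($Y = \left(-80 - - \frac{33}{10}\right) 72 = \left(-80 + \frac{33}{10}\right) 72 = \left(- \frac{767}{10}\right) 72 = - \frac{27612}{5} \approx -5522.4$)
$\frac{-13250 + Y}{a{\left(-148 \right)} - 42876} = \frac{-13250 - \frac{27612}{5}}{0 - 42876} = - \frac{93862}{5 \left(-42876\right)} = \left(- \frac{93862}{5}\right) \left(- \frac{1}{42876}\right) = \frac{46931}{107190}$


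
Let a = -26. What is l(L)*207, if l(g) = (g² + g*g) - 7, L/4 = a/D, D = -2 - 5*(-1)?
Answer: 496087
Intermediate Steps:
D = 3 (D = -2 + 5 = 3)
L = -104/3 (L = 4*(-26/3) = -104/3 ≈ -34.667)
l(g) = -7 + 2*g² (l(g) = (g² + g²) - 7 = 2*g² - 7 = -7 + 2*g²)
l(L)*207 = (-7 + 2*(-104/3)²)*207 = (-7 + 2*(10816/9))*207 = (-7 + 21632/9)*207 = (21569/9)*207 = 496087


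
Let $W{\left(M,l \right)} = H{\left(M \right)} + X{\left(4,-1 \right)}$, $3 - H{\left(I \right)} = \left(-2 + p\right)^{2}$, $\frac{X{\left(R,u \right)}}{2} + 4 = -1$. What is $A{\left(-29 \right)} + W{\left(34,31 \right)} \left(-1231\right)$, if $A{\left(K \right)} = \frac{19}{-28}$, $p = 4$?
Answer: $\frac{379129}{28} \approx 13540.0$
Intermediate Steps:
$X{\left(R,u \right)} = -10$ ($X{\left(R,u \right)} = -8 + 2 \left(-1\right) = -8 - 2 = -10$)
$A{\left(K \right)} = - \frac{19}{28}$ ($A{\left(K \right)} = 19 \left(- \frac{1}{28}\right) = - \frac{19}{28}$)
$H{\left(I \right)} = -1$ ($H{\left(I \right)} = 3 - \left(-2 + 4\right)^{2} = 3 - 2^{2} = 3 - 4 = -1$)
$W{\left(M,l \right)} = -11$ ($W{\left(M,l \right)} = -1 - 10 = -11$)
$A{\left(-29 \right)} + W{\left(34,31 \right)} \left(-1231\right) = - \frac{19}{28} - -13541 = - \frac{19}{28} + 13541 = \frac{379129}{28}$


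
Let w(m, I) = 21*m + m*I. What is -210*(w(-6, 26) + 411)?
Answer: -27090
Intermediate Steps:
w(m, I) = 21*m + I*m
-210*(w(-6, 26) + 411) = -210*(-6*(21 + 26) + 411) = -210*(-6*47 + 411) = -210*(-282 + 411) = -210*129 = -27090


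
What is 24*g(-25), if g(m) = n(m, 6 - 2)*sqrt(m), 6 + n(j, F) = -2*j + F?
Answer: 5760*I ≈ 5760.0*I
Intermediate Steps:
n(j, F) = -6 + F - 2*j (n(j, F) = -6 + (-2*j + F) = -6 + (F - 2*j) = -6 + F - 2*j)
g(m) = sqrt(m)*(-2 - 2*m) (g(m) = (-6 + (6 - 2) - 2*m)*sqrt(m) = (-6 + 4 - 2*m)*sqrt(m) = (-2 - 2*m)*sqrt(m) = sqrt(m)*(-2 - 2*m))
24*g(-25) = 24*(2*sqrt(-25)*(-1 - 1*(-25))) = 24*(2*(5*I)*(-1 + 25)) = 24*(2*(5*I)*24) = 24*(240*I) = 5760*I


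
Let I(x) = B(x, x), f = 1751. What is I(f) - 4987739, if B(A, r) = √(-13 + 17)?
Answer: -4987737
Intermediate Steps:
B(A, r) = 2 (B(A, r) = √4 = 2)
I(x) = 2
I(f) - 4987739 = 2 - 4987739 = -4987737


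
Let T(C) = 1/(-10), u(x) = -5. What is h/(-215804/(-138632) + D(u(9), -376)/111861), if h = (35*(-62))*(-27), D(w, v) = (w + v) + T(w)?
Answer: 283932891926775/7527255809 ≈ 37721.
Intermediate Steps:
T(C) = -1/10
D(w, v) = -1/10 + v + w (D(w, v) = (w + v) - 1/10 = (v + w) - 1/10 = -1/10 + v + w)
h = 58590 (h = -2170*(-27) = 58590)
h/(-215804/(-138632) + D(u(9), -376)/111861) = 58590/(-215804/(-138632) + (-1/10 - 376 - 5)/111861) = 58590/(-215804*(-1/138632) - 3811/10*1/111861) = 58590/(53951/34658 - 3811/1118610) = 58590/(15054511618/9692196345) = 58590*(9692196345/15054511618) = 283932891926775/7527255809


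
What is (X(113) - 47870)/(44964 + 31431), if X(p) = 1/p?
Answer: -1803103/2877545 ≈ -0.62661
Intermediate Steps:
(X(113) - 47870)/(44964 + 31431) = (1/113 - 47870)/(44964 + 31431) = (1/113 - 47870)/76395 = -5409309/113*1/76395 = -1803103/2877545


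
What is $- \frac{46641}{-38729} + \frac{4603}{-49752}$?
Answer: $\frac{2142213445}{1926845208} \approx 1.1118$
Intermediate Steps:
$- \frac{46641}{-38729} + \frac{4603}{-49752} = \left(-46641\right) \left(- \frac{1}{38729}\right) + 4603 \left(- \frac{1}{49752}\right) = \frac{46641}{38729} - \frac{4603}{49752} = \frac{2142213445}{1926845208}$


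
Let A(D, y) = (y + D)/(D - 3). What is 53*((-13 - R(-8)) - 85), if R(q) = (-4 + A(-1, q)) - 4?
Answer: -19557/4 ≈ -4889.3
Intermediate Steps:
A(D, y) = (D + y)/(-3 + D)
R(q) = -31/4 - q/4 (R(q) = (-4 + (-1 + q)/(-3 - 1)) - 4 = (-4 + (-1 + q)/(-4)) - 4 = (-4 - (-1 + q)/4) - 4 = (-4 + (¼ - q/4)) - 4 = (-15/4 - q/4) - 4 = -31/4 - q/4)
53*((-13 - R(-8)) - 85) = 53*((-13 - (-31/4 - ¼*(-8))) - 85) = 53*((-13 - (-31/4 + 2)) - 85) = 53*((-13 - 1*(-23/4)) - 85) = 53*((-13 + 23/4) - 85) = 53*(-29/4 - 85) = 53*(-369/4) = -19557/4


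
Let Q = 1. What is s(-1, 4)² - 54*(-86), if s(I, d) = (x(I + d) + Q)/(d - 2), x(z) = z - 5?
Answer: 18577/4 ≈ 4644.3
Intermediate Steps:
x(z) = -5 + z
s(I, d) = (-4 + I + d)/(-2 + d) (s(I, d) = ((-5 + (I + d)) + 1)/(d - 2) = ((-5 + I + d) + 1)/(-2 + d) = (-4 + I + d)/(-2 + d))
s(-1, 4)² - 54*(-86) = ((-4 - 1 + 4)/(-2 + 4))² - 54*(-86) = (-1/2)² + 4644 = ((½)*(-1))² + 4644 = (-½)² + 4644 = ¼ + 4644 = 18577/4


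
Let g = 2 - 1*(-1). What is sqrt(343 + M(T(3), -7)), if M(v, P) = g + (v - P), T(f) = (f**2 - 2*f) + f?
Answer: sqrt(359) ≈ 18.947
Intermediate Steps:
g = 3 (g = 2 + 1 = 3)
T(f) = f**2 - f
M(v, P) = 3 + v - P (M(v, P) = 3 + (v - P) = 3 + v - P)
sqrt(343 + M(T(3), -7)) = sqrt(343 + (3 + 3*(-1 + 3) - 1*(-7))) = sqrt(343 + (3 + 3*2 + 7)) = sqrt(343 + (3 + 6 + 7)) = sqrt(343 + 16) = sqrt(359)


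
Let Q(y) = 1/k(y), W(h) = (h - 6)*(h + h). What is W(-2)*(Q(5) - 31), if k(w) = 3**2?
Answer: -8896/9 ≈ -988.44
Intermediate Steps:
k(w) = 9
W(h) = 2*h*(-6 + h) (W(h) = (-6 + h)*(2*h) = 2*h*(-6 + h))
Q(y) = 1/9
W(-2)*(Q(5) - 31) = (2*(-2)*(-6 - 2))*(1/9 - 31) = (2*(-2)*(-8))*(-278/9) = 32*(-278/9) = -8896/9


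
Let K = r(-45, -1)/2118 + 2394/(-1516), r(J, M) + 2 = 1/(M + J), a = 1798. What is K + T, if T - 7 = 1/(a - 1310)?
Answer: 8141720647/1501625288 ≈ 5.4219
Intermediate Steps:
T = 3417/488 (T = 7 + 1/(1798 - 1310) = 7 + 1/488 = 3417/488 ≈ 7.0021)
r(J, M) = -2 + 1/(J + M) (r(J, M) = -2 + 1/(M + J) = -2 + 1/(J + M))
K = -19448635/12308404 (K = ((1 - 2*(-45) - 2*(-1))/(-45 - 1))/2118 + 2394/(-1516) = ((1 + 90 + 2)/(-46))*(1/2118) + 2394*(-1/1516) = -1/46*93*(1/2118) - 1197/758 = -93/46*1/2118 - 1197/758 = -31/32476 - 1197/758 = -19448635/12308404 ≈ -1.5801)
K + T = -19448635/12308404 + 3417/488 = 8141720647/1501625288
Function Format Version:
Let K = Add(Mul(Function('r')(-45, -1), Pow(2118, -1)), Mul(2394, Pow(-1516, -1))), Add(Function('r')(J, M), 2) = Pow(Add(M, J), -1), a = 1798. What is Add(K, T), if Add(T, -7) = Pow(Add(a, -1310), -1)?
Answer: Rational(8141720647, 1501625288) ≈ 5.4219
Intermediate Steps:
T = Rational(3417, 488) (T = Add(7, Pow(Add(1798, -1310), -1)) = Add(7, Pow(488, -1)) = Add(7, Rational(1, 488)) = Rational(3417, 488) ≈ 7.0021)
Function('r')(J, M) = Add(-2, Pow(Add(J, M), -1)) (Function('r')(J, M) = Add(-2, Pow(Add(M, J), -1)) = Add(-2, Pow(Add(J, M), -1)))
K = Rational(-19448635, 12308404) (K = Add(Mul(Mul(Pow(Add(-45, -1), -1), Add(1, Mul(-2, -45), Mul(-2, -1))), Pow(2118, -1)), Mul(2394, Pow(-1516, -1))) = Add(Mul(Mul(Pow(-46, -1), Add(1, 90, 2)), Rational(1, 2118)), Mul(2394, Rational(-1, 1516))) = Add(Mul(Mul(Rational(-1, 46), 93), Rational(1, 2118)), Rational(-1197, 758)) = Add(Mul(Rational(-93, 46), Rational(1, 2118)), Rational(-1197, 758)) = Add(Rational(-31, 32476), Rational(-1197, 758)) = Rational(-19448635, 12308404) ≈ -1.5801)
Add(K, T) = Add(Rational(-19448635, 12308404), Rational(3417, 488)) = Rational(8141720647, 1501625288)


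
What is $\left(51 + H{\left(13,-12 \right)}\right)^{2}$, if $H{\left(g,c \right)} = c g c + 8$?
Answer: $3728761$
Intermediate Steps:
$H{\left(g,c \right)} = 8 + g c^{2}$ ($H{\left(g,c \right)} = g c^{2} + 8 = 8 + g c^{2}$)
$\left(51 + H{\left(13,-12 \right)}\right)^{2} = \left(51 + \left(8 + 13 \left(-12\right)^{2}\right)\right)^{2} = \left(51 + \left(8 + 13 \cdot 144\right)\right)^{2} = \left(51 + \left(8 + 1872\right)\right)^{2} = \left(51 + 1880\right)^{2} = 1931^{2} = 3728761$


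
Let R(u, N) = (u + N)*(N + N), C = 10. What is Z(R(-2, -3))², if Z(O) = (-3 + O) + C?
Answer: 1369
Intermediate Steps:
R(u, N) = 2*N*(N + u) (R(u, N) = (N + u)*(2*N) = 2*N*(N + u))
Z(O) = 7 + O (Z(O) = (-3 + O) + 10 = 7 + O)
Z(R(-2, -3))² = (7 + 2*(-3)*(-3 - 2))² = (7 + 2*(-3)*(-5))² = (7 + 30)² = 37² = 1369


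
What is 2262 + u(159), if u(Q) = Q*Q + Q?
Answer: 27702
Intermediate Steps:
u(Q) = Q + Q**2 (u(Q) = Q**2 + Q = Q + Q**2)
2262 + u(159) = 2262 + 159*(1 + 159) = 2262 + 159*160 = 2262 + 25440 = 27702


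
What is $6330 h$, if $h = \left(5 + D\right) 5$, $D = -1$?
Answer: $126600$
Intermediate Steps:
$h = 20$ ($h = \left(5 - 1\right) 5 = 4 \cdot 5 = 20$)
$6330 h = 6330 \cdot 20 = 126600$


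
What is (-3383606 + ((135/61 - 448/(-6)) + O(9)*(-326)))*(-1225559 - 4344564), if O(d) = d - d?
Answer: 3448941227386967/183 ≈ 1.8847e+13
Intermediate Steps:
O(d) = 0
(-3383606 + ((135/61 - 448/(-6)) + O(9)*(-326)))*(-1225559 - 4344564) = (-3383606 + ((135/61 - 448/(-6)) + 0*(-326)))*(-1225559 - 4344564) = (-3383606 + ((135*(1/61) - 448*(-⅙)) + 0))*(-5570123) = (-3383606 + ((135/61 + 224/3) + 0))*(-5570123) = (-3383606 + (14069/183 + 0))*(-5570123) = (-3383606 + 14069/183)*(-5570123) = -619185829/183*(-5570123) = 3448941227386967/183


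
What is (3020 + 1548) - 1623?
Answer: 2945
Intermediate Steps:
(3020 + 1548) - 1623 = 4568 - 1623 = 2945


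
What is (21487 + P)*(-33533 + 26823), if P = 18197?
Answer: -266279640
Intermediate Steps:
(21487 + P)*(-33533 + 26823) = (21487 + 18197)*(-33533 + 26823) = 39684*(-6710) = -266279640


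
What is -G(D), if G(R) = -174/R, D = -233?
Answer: -174/233 ≈ -0.74678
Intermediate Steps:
-G(D) = -(-174)/(-233) = -(-174)*(-1)/233 = -1*174/233 = -174/233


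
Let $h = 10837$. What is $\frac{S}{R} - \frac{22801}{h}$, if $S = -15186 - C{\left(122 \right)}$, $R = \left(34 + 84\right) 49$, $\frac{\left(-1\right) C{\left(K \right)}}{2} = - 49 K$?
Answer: $- \frac{212986618}{31329767} \approx -6.7982$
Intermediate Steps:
$C{\left(K \right)} = 98 K$ ($C{\left(K \right)} = - 2 \left(- 49 K\right) = 98 K$)
$R = 5782$ ($R = 118 \cdot 49 = 5782$)
$S = -27142$ ($S = -15186 - 98 \cdot 122 = -15186 - 11956 = -27142$)
$\frac{S}{R} - \frac{22801}{h} = - \frac{27142}{5782} - \frac{22801}{10837} = \left(-27142\right) \frac{1}{5782} - \frac{22801}{10837} = - \frac{13571}{2891} - \frac{22801}{10837} = - \frac{212986618}{31329767}$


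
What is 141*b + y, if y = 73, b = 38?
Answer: 5431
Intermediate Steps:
141*b + y = 141*38 + 73 = 5358 + 73 = 5431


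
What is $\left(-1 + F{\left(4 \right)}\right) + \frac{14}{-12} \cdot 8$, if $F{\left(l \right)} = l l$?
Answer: $\frac{17}{3} \approx 5.6667$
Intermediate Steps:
$F{\left(l \right)} = l^{2}$
$\left(-1 + F{\left(4 \right)}\right) + \frac{14}{-12} \cdot 8 = \left(-1 + 4^{2}\right) + \frac{14}{-12} \cdot 8 = \left(-1 + 16\right) + 14 \left(- \frac{1}{12}\right) 8 = 15 - \frac{28}{3} = \frac{17}{3}$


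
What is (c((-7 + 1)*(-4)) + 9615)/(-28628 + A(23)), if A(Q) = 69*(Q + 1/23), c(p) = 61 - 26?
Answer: -4825/13519 ≈ -0.35690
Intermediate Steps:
c(p) = 35
A(Q) = 3 + 69*Q (A(Q) = 69*(Q + 1/23) = 69*(1/23 + Q) = 3 + 69*Q)
(c((-7 + 1)*(-4)) + 9615)/(-28628 + A(23)) = (35 + 9615)/(-28628 + (3 + 69*23)) = 9650/(-28628 + (3 + 1587)) = 9650/(-28628 + 1590) = 9650/(-27038) = 9650*(-1/27038) = -4825/13519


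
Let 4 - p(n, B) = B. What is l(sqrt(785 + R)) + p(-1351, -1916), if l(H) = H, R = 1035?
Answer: 1920 + 2*sqrt(455) ≈ 1962.7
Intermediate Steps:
p(n, B) = 4 - B
l(sqrt(785 + R)) + p(-1351, -1916) = sqrt(785 + 1035) + (4 - 1*(-1916)) = sqrt(1820) + (4 + 1916) = 2*sqrt(455) + 1920 = 1920 + 2*sqrt(455)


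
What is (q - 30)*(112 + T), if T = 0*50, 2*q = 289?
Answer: 12824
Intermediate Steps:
q = 289/2 (q = (½)*289 = 289/2 ≈ 144.50)
T = 0
(q - 30)*(112 + T) = (289/2 - 30)*(112 + 0) = (229/2)*112 = 12824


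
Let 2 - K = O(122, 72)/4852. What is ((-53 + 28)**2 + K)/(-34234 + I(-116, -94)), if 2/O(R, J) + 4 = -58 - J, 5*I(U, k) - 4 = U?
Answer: -1019138345/55681037688 ≈ -0.018303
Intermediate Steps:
I(U, k) = 4/5 + U/5
O(R, J) = 2/(-62 - J) (O(R, J) = 2/(-4 + (-58 - J)) = 2/(-62 - J))
K = 650169/325084 (K = 2 - (-2/(62 + 72))/4852 = 2 - (-2/134)/4852 = 2 - (-2*1/134)/4852 = 2 - (-1)/(67*4852) = 2 - 1*(-1/325084) = 2 + 1/325084 = 650169/325084 ≈ 2.0000)
((-53 + 28)**2 + K)/(-34234 + I(-116, -94)) = ((-53 + 28)**2 + 650169/325084)/(-34234 + (4/5 + (1/5)*(-116))) = ((-25)**2 + 650169/325084)/(-34234 + (4/5 - 116/5)) = (625 + 650169/325084)/(-34234 - 112/5) = 203827669/(325084*(-171282/5)) = (203827669/325084)*(-5/171282) = -1019138345/55681037688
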